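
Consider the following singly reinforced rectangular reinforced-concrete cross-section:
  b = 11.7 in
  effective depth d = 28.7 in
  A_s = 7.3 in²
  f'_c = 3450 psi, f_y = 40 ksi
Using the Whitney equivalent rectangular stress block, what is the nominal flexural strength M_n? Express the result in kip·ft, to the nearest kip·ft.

M_n ≈ 595 kip·ft

T = A_s f_y = 7.3 × 40 = 292 kips.
a = T/(0.85 f'_c b) = 292/(0.85 × 3.45 × 11.7) = 8.511 in.
M_n = T(d − a/2) = 292 × (28.7 − 4.2555) = 7137.8 kip·in = 7137.8/12 = 594.82 kip·ft.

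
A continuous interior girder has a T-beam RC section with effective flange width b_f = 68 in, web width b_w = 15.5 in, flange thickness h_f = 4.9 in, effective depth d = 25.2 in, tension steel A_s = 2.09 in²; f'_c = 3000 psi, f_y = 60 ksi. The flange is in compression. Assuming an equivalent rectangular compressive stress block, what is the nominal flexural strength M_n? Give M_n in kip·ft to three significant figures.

M_n ≈ 260 kip·ft

Tension: T = A_s f_y = 2.09 × 60 = 125.4 kips.
Try a within the flange: a = T/(0.85 f'_c b_f) = 125.4/(0.85 × 3 × 68) = 0.723 in.
Since a = 0.723 ≤ h_f = 4.9 in, the stress block lies entirely in the flange; analyse as a rectangular beam of width b_f.
M_n = T(d − a/2) = 125.4 × (25.2 − 0.3615) = 3114.7 kip·in.
M_n = 3114.7/12 = 259.56 kip·ft.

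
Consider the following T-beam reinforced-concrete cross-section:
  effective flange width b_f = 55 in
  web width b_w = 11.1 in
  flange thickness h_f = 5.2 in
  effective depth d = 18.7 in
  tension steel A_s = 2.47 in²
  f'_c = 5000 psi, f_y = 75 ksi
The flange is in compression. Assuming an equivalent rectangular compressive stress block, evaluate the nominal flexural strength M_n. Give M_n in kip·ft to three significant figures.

Tension: T = A_s f_y = 2.47 × 75 = 185.25 kips.
Try a within the flange: a = T/(0.85 f'_c b_f) = 185.25/(0.85 × 5 × 55) = 0.793 in.
Since a = 0.793 ≤ h_f = 5.2 in, the stress block lies entirely in the flange; analyse as a rectangular beam of width b_f.
M_n = T(d − a/2) = 185.25 × (18.7 − 0.3965) = 3390.7 kip·in.
M_n = 3390.7/12 = 282.56 kip·ft.

M_n ≈ 283 kip·ft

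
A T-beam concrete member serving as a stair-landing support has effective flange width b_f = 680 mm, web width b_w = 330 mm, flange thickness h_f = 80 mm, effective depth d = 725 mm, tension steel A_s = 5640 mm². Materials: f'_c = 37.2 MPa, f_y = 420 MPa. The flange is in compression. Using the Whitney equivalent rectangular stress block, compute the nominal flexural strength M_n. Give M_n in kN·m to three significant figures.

M_n ≈ 1580 kN·m

Tension: T = A_s f_y = 5640 × 420 = 2368800 N.
Try a within the flange: a = T/(0.85 f'_c b_f) = 2368800/(0.85 × 37.2 × 680) = 110.17 mm.
a = 110.17 > h_f = 80 mm: the block extends into the web. Split into flange-overhang and web parts.
C_f = 0.85 f'_c (b_f − b_w) h_f = 0.85 × 37.2 × (680 − 330) × 80 = 885360 N.
Remaining web compression depth: a_w = (T − C_f)/(0.85 f'_c b_w) = (2368800 − 885360)/(0.85 × 37.2 × 330) = 142.17 mm.
M_n = C_f(d − h_f/2) + (T − C_f)(d − a_w/2) = 885360 × (725 − 40) + 1483440 × (725 − 71.085) = 606.47 + 970.04 = 1576.51 × 10⁶ N·mm.
M_n = 1576.51 kN·m.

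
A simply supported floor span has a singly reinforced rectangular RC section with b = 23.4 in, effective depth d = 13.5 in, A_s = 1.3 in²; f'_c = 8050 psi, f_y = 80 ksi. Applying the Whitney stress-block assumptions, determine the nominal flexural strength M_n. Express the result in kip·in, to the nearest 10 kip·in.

T = A_s f_y = 1.3 × 80 = 104 kips.
a = T/(0.85 f'_c b) = 104/(0.85 × 8.05 × 23.4) = 0.650 in.
M_n = T(d − a/2) = 104 × (13.5 − 0.325) = 1370.2 kip·in.

M_n ≈ 1370 kip·in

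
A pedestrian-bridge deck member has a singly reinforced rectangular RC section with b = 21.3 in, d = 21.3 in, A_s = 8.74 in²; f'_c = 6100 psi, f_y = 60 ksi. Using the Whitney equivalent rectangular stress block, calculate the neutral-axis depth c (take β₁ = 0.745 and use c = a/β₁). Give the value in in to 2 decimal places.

c ≈ 6.37 in

T = A_s f_y = 8.74 × 60 = 524.4 kips.
a = T/(0.85 f'_c b) = 524.4/(0.85 × 6.1 × 21.3) = 4.7483 in.
With β₁ = 0.745, c = a/β₁ = 4.7483/0.745 = 6.37 in.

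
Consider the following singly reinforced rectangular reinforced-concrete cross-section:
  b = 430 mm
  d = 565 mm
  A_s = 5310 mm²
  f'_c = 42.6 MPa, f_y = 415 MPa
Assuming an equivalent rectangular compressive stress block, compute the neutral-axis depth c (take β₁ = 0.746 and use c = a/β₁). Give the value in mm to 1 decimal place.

T = A_s f_y = 5310 × 415 = 2203650 N = 2203.65 kN.
Setting C = 0.85 f'_c a b equal to T: a = 2203650/(0.85 × 42.6 × 430) = 141.529 mm.
With β₁ = 0.746, c = a/β₁ = 141.529/0.746 = 189.7 mm.

c ≈ 189.7 mm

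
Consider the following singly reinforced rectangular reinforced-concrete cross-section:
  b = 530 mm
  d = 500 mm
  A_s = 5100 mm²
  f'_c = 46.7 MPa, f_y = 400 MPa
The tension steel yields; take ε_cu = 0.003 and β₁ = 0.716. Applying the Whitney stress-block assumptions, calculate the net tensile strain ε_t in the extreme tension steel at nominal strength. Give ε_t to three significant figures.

ε_t ≈ 0.00808

a = A_s f_y/(0.85 f'_c b) = 96.97 mm.
β₁ = 0.716, so c = a/β₁ = 96.97/0.716 = 135.43 mm.
From the linear strain diagram with ε_cu = 0.003: ε_t = 0.003 (d − c)/c = 0.003 × (500 − 135.43)/135.43 = 0.00808.
Since ε_t ≥ 0.005, the section is tension-controlled.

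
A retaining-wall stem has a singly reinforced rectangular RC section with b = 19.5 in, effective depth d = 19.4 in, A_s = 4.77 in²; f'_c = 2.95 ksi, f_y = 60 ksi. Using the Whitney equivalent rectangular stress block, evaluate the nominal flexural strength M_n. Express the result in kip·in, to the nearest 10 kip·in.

M_n ≈ 4710 kip·in

T = A_s f_y = 4.77 × 60 = 286.2 kips.
a = T/(0.85 f'_c b) = 286.2/(0.85 × 2.95 × 19.5) = 5.853 in.
M_n = T(d − a/2) = 286.2 × (19.4 − 2.9265) = 4714.7 kip·in.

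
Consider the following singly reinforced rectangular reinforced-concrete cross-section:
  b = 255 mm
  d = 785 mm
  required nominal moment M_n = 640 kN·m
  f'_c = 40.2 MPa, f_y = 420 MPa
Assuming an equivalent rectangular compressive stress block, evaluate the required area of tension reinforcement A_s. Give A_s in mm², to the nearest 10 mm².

With M_n = 0.85 f'_c a b (d − a/2), solve the quadratic for a:
a = d − √(d² − 2M_n/(0.85 f'_c b)) = 785 − √(785² − 2 × 640×10⁶/(0.85 × 40.2 × 255)) = 99.93 mm.
A_s = 0.85 f'_c a b / f_y = 0.85 × 40.2 × 99.93 × 255 / 420 = 2073.2 mm².

A_s ≈ 2070 mm²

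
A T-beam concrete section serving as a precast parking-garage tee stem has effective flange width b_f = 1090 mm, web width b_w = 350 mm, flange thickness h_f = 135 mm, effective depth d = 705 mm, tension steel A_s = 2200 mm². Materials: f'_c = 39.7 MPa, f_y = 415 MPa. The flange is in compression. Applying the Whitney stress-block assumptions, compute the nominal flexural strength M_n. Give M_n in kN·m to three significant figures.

Tension: T = A_s f_y = 2200 × 415 = 913000 N.
Try a within the flange: a = T/(0.85 f'_c b_f) = 913000/(0.85 × 39.7 × 1090) = 24.82 mm.
Since a = 24.82 ≤ h_f = 135 mm, the stress block lies entirely in the flange; analyse as a rectangular beam of width b_f.
M_n = T(d − a/2) = 913000 × (705 − 12.41) = 632.33 × 10⁶ N·mm.
M_n = 632.33 kN·m.

M_n ≈ 632 kN·m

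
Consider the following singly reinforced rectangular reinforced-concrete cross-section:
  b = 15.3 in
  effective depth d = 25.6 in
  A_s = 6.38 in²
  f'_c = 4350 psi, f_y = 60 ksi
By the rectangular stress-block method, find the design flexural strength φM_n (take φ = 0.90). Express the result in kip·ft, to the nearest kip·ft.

T = A_s f_y = 6.38 × 60 = 382.8 kips.
a = T/(0.85 f'_c b) = 382.8/(0.85 × 4.35 × 15.3) = 6.767 in.
M_n = T(d − a/2) = 382.8 × (25.6 − 3.3835) = 8504.5 kip·in = 8504.5/12 = 708.71 kip·ft.
φM_n = 0.90 × 708.71 = 637.84 kip·ft.

φM_n ≈ 638 kip·ft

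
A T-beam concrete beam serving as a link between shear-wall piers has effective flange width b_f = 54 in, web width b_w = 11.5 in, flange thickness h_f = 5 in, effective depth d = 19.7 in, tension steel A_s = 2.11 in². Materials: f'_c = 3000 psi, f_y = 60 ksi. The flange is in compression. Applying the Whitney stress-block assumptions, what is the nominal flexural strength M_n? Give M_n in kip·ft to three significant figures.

M_n ≈ 203 kip·ft

Tension: T = A_s f_y = 2.11 × 60 = 126.6 kips.
Try a within the flange: a = T/(0.85 f'_c b_f) = 126.6/(0.85 × 3 × 54) = 0.919 in.
Since a = 0.919 ≤ h_f = 5 in, the stress block lies entirely in the flange; analyse as a rectangular beam of width b_f.
M_n = T(d − a/2) = 126.6 × (19.7 − 0.4595) = 2435.8 kip·in.
M_n = 2435.8/12 = 202.98 kip·ft.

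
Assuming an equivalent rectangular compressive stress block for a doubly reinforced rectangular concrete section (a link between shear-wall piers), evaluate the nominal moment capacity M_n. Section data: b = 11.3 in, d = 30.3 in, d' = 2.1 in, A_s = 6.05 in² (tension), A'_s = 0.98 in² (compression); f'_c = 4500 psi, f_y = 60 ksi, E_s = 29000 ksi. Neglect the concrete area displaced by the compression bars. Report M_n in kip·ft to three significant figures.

M_n ≈ 817 kip·ft

Assume both steels yield.
a = (A_s − A'_s) f_y/(0.85 f'_c b) = (6.05 − 0.98) × 60/(0.85 × 4.5 × 11.3) = 7.038 in.
c = a/β₁ = 7.038/0.825 = 8.531 in; ε'_s = 0.003(c − d')/c = 0.0023 ≥ ε_y = 0.0021, so the compression steel yields.
M_n = (A_s − A'_s) f_y (d − a/2) + A'_s f_y (d − d') = 304.2 × (30.3 − 3.519) + 58.8 × (30.3 − 2.1) = 8146.8 + 1658.2 = 9805.0 kip·in = 9805.0/12 = 817.08 kip·ft.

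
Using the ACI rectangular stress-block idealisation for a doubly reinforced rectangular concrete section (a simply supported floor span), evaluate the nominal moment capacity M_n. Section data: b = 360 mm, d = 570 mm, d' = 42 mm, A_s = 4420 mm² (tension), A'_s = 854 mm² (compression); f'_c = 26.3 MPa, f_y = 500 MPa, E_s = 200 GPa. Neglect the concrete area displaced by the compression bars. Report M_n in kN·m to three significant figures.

Assume both tension and compression steel yield.
Net tension couple steel: A_s − A'_s = 3566 mm².
a = (A_s − A'_s) f_y / (0.85 f'_c b) = 1783000/(0.85 × 26.3 × 360) = 221.55 mm.
c = a/β₁ = 221.55/0.85 = 260.65 mm; ε'_s = 0.003(c − d')/c = 0.0025 ≥ f_y/E_s = 0.0025, so compression steel does yield.
M_n = (A_s − A'_s) f_y (d − a/2) + A'_s f_y (d − d') = [1783000 × (570 − 110.775) + 427000 × (570 − 42)] × 10⁻⁶ = 818.80 + 225.46 = 1044.26 kN·m.

M_n ≈ 1040 kN·m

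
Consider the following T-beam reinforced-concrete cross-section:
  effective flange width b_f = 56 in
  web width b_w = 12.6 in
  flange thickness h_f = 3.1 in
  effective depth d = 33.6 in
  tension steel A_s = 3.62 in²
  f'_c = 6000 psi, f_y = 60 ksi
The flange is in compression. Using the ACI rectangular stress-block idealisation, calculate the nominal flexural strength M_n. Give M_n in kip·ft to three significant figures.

Tension: T = A_s f_y = 3.62 × 60 = 217.2 kips.
Try a within the flange: a = T/(0.85 f'_c b_f) = 217.2/(0.85 × 6 × 56) = 0.761 in.
Since a = 0.761 ≤ h_f = 3.1 in, the stress block lies entirely in the flange; analyse as a rectangular beam of width b_f.
M_n = T(d − a/2) = 217.2 × (33.6 − 0.3805) = 7215.3 kip·in.
M_n = 7215.3/12 = 601.28 kip·ft.

M_n ≈ 601 kip·ft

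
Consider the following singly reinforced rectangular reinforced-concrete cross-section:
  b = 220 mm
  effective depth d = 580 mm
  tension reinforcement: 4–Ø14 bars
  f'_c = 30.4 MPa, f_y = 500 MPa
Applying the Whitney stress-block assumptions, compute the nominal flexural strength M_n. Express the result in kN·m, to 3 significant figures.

M_n ≈ 170 kN·m

A_s = 4 × 154 = 616 mm².
T = A_s f_y = 616 × 500 = 308000 N = 308 kN.
From C = T: a = T/(0.85 f'_c b) = 308000/(0.85 × 30.4 × 220) = 54.18 mm.
M_n = T(d − a/2) = 308 kN × (580 − 27.09) mm = 170.30 kN·m.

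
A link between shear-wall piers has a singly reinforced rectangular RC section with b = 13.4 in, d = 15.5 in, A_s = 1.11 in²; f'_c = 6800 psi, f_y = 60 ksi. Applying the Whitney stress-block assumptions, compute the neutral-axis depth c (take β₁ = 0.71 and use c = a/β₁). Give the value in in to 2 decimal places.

c ≈ 1.21 in

T = A_s f_y = 1.11 × 60 = 66.6 kips.
a = T/(0.85 f'_c b) = 66.6/(0.85 × 6.8 × 13.4) = 0.8599 in.
With β₁ = 0.71, c = a/β₁ = 0.8599/0.71 = 1.21 in.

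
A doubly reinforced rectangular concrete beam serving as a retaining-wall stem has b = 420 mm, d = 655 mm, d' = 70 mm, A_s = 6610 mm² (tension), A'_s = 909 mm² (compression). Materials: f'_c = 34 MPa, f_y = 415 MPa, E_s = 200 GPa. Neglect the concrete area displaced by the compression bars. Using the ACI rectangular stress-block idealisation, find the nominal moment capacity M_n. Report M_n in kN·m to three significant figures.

Assume both tension and compression steel yield.
Net tension couple steel: A_s − A'_s = 5701 mm².
a = (A_s − A'_s) f_y / (0.85 f'_c b) = 2365915/(0.85 × 34 × 420) = 194.92 mm.
c = a/β₁ = 194.92/0.807 = 241.54 mm; ε'_s = 0.003(c − d')/c = 0.0021 ≥ f_y/E_s = 0.0021, so compression steel does yield.
M_n = (A_s − A'_s) f_y (d − a/2) + A'_s f_y (d − d') = [2365915 × (655 − 97.46) + 377235 × (655 − 70)] × 10⁻⁶ = 1319.09 + 220.68 = 1539.77 kN·m.

M_n ≈ 1540 kN·m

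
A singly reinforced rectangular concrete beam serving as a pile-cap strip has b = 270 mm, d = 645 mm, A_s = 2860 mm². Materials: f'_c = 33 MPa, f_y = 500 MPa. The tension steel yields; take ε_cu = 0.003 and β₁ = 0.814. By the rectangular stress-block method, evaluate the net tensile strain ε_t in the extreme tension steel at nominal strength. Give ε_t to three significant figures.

ε_t ≈ 0.00534

a = A_s f_y/(0.85 f'_c b) = 188.82 mm.
β₁ = 0.814, so c = a/β₁ = 188.82/0.814 = 231.97 mm.
From the linear strain diagram with ε_cu = 0.003: ε_t = 0.003 (d − c)/c = 0.003 × (645 − 231.97)/231.97 = 0.00534.
Since ε_t ≥ 0.005, the section is tension-controlled.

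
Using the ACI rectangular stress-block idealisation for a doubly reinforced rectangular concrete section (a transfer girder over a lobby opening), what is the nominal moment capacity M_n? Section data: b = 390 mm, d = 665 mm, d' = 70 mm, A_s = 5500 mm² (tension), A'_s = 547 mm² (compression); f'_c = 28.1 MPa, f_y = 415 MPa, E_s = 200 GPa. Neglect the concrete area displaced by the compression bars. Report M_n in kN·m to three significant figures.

Assume both tension and compression steel yield.
Net tension couple steel: A_s − A'_s = 4953 mm².
a = (A_s − A'_s) f_y / (0.85 f'_c b) = 2055495/(0.85 × 28.1 × 390) = 220.66 mm.
c = a/β₁ = 220.66/0.849 = 259.91 mm; ε'_s = 0.003(c − d')/c = 0.0022 ≥ f_y/E_s = 0.0021, so compression steel does yield.
M_n = (A_s − A'_s) f_y (d − a/2) + A'_s f_y (d − d') = [2055495 × (665 − 110.33) + 227005 × (665 − 70)] × 10⁻⁶ = 1140.12 + 135.07 = 1275.19 kN·m.

M_n ≈ 1280 kN·m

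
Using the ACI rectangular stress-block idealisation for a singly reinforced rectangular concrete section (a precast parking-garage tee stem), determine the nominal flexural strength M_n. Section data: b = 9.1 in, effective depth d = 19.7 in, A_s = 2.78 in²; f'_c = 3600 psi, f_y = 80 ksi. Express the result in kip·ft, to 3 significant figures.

M_n ≈ 291 kip·ft

T = A_s f_y = 2.78 × 80 = 222.4 kips.
a = T/(0.85 f'_c b) = 222.4/(0.85 × 3.6 × 9.1) = 7.987 in.
M_n = T(d − a/2) = 222.4 × (19.7 − 3.9935) = 3493.1 kip·in = 3493.1/12 = 291.09 kip·ft.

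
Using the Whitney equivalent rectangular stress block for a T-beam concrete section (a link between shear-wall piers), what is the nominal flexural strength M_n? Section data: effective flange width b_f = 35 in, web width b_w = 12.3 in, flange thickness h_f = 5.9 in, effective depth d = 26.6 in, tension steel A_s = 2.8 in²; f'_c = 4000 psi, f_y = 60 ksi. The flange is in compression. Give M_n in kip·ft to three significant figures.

M_n ≈ 363 kip·ft

Tension: T = A_s f_y = 2.8 × 60 = 168 kips.
Try a within the flange: a = T/(0.85 f'_c b_f) = 168/(0.85 × 4 × 35) = 1.412 in.
Since a = 1.412 ≤ h_f = 5.9 in, the stress block lies entirely in the flange; analyse as a rectangular beam of width b_f.
M_n = T(d − a/2) = 168 × (26.6 − 0.706) = 4350.2 kip·in.
M_n = 4350.2/12 = 362.52 kip·ft.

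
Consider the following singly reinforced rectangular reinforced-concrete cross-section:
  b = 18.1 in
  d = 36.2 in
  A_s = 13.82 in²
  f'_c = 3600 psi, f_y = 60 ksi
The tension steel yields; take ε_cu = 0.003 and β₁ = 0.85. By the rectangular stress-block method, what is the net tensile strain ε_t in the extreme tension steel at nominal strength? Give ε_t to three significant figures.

ε_t ≈ 0.00317

a = A_s f_y/(0.85 f'_c b) = 14.971 in.
β₁ = 0.85, so c = a/β₁ = 14.971/0.85 = 17.613 in.
From the linear strain diagram with ε_cu = 0.003: ε_t = 0.003 (d − c)/c = 0.003 × (36.2 − 17.613)/17.613 = 0.00317.
ε_t < 0.004 — the section is over-reinforced for flexure under ACI limits.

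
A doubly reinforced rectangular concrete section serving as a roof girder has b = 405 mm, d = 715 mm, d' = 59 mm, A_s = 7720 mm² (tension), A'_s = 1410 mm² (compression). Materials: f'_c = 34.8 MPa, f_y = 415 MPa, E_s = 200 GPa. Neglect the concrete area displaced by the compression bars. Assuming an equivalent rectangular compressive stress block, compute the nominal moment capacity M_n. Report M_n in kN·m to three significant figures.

Assume both tension and compression steel yield.
Net tension couple steel: A_s − A'_s = 6310 mm².
a = (A_s − A'_s) f_y / (0.85 f'_c b) = 2618650/(0.85 × 34.8 × 405) = 218.59 mm.
c = a/β₁ = 218.59/0.801 = 272.90 mm; ε'_s = 0.003(c − d')/c = 0.0024 ≥ f_y/E_s = 0.0021, so compression steel does yield.
M_n = (A_s − A'_s) f_y (d − a/2) + A'_s f_y (d − d') = [2618650 × (715 − 109.295) + 585150 × (715 − 59)] × 10⁻⁶ = 1586.13 + 383.86 = 1969.99 kN·m.

M_n ≈ 1970 kN·m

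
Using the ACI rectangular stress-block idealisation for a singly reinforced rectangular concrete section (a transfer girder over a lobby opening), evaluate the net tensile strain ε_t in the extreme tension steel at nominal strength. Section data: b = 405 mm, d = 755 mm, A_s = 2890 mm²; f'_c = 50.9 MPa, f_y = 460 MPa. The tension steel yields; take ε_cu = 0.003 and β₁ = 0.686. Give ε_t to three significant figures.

ε_t ≈ 0.0175

a = A_s f_y/(0.85 f'_c b) = 75.87 mm.
β₁ = 0.686, so c = a/β₁ = 75.87/0.686 = 110.60 mm.
From the linear strain diagram with ε_cu = 0.003: ε_t = 0.003 (d − c)/c = 0.003 × (755 − 110.60)/110.60 = 0.0175.
Since ε_t ≥ 0.005, the section is tension-controlled.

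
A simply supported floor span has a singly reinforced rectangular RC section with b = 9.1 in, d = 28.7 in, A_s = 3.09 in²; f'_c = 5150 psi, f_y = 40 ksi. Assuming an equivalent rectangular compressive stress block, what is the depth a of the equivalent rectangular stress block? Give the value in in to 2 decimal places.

a ≈ 3.10 in

T = A_s f_y = 3.09 × 40 = 123.6 kips.
a = T/(0.85 f'_c b) = 123.6/(0.85 × 5.15 × 9.1) = 3.10 in.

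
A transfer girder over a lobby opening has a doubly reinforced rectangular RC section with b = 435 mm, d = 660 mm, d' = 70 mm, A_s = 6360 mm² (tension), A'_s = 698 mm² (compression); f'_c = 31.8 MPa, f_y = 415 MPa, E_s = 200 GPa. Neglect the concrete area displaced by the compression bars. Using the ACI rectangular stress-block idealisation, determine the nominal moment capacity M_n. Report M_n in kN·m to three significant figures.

M_n ≈ 1490 kN·m

Assume both tension and compression steel yield.
Net tension couple steel: A_s − A'_s = 5662 mm².
a = (A_s − A'_s) f_y / (0.85 f'_c b) = 2349730/(0.85 × 31.8 × 435) = 199.84 mm.
c = a/β₁ = 199.84/0.823 = 242.82 mm; ε'_s = 0.003(c − d')/c = 0.0021 ≥ f_y/E_s = 0.0021, so compression steel does yield.
M_n = (A_s − A'_s) f_y (d − a/2) + A'_s f_y (d − d') = [2349730 × (660 − 99.92) + 289670 × (660 − 70)] × 10⁻⁶ = 1316.04 + 170.91 = 1486.95 kN·m.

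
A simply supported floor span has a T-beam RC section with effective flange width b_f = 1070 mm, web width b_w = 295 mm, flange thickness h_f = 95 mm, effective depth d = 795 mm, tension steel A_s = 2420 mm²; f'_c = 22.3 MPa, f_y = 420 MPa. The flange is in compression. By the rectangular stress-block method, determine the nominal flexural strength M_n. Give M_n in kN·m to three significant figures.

M_n ≈ 783 kN·m

Tension: T = A_s f_y = 2420 × 420 = 1016400 N.
Try a within the flange: a = T/(0.85 f'_c b_f) = 1016400/(0.85 × 22.3 × 1070) = 50.11 mm.
Since a = 50.11 ≤ h_f = 95 mm, the stress block lies entirely in the flange; analyse as a rectangular beam of width b_f.
M_n = T(d − a/2) = 1016400 × (795 − 25.055) = 782.57 × 10⁶ N·mm.
M_n = 782.57 kN·m.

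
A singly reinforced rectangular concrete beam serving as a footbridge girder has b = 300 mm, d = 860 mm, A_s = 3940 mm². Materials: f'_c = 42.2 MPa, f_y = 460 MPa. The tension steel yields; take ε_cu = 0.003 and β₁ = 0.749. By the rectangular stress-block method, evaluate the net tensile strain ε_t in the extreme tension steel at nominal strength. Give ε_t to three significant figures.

ε_t ≈ 0.00847

a = A_s f_y/(0.85 f'_c b) = 168.42 mm.
β₁ = 0.749, so c = a/β₁ = 168.42/0.749 = 224.86 mm.
From the linear strain diagram with ε_cu = 0.003: ε_t = 0.003 (d − c)/c = 0.003 × (860 − 224.86)/224.86 = 0.00847.
Since ε_t ≥ 0.005, the section is tension-controlled.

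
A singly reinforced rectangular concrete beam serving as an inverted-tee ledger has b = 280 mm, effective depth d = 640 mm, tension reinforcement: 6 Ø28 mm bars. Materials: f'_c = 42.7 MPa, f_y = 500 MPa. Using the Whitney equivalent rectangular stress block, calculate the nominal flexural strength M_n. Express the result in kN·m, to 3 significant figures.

A_s = 6 × 616 = 3696 mm².
T = A_s f_y = 3696 × 500 = 1848000 N = 1848 kN.
From C = T: a = T/(0.85 f'_c b) = 1848000/(0.85 × 42.7 × 280) = 181.84 mm.
M_n = T(d − a/2) = 1848 kN × (640 − 90.92) mm = 1014.70 kN·m.

M_n ≈ 1010 kN·m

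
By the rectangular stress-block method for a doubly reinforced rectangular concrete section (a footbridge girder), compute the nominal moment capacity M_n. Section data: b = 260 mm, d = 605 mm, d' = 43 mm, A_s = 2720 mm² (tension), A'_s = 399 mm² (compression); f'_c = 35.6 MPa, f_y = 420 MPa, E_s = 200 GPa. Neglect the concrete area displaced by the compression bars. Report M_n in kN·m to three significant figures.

Assume both tension and compression steel yield.
Net tension couple steel: A_s − A'_s = 2321 mm².
a = (A_s − A'_s) f_y / (0.85 f'_c b) = 974820/(0.85 × 35.6 × 260) = 123.90 mm.
c = a/β₁ = 123.90/0.796 = 155.65 mm; ε'_s = 0.003(c − d')/c = 0.0022 ≥ f_y/E_s = 0.0021, so compression steel does yield.
M_n = (A_s − A'_s) f_y (d − a/2) + A'_s f_y (d − d') = [974820 × (605 − 61.95) + 167580 × (605 − 43)] × 10⁻⁶ = 529.38 + 94.18 = 623.56 kN·m.

M_n ≈ 624 kN·m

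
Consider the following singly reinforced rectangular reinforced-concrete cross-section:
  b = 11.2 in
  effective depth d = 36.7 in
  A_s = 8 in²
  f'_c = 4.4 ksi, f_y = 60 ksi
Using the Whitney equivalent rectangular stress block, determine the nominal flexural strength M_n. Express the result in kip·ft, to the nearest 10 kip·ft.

T = A_s f_y = 8 × 60 = 480 kips.
a = T/(0.85 f'_c b) = 480/(0.85 × 4.4 × 11.2) = 11.459 in.
M_n = T(d − a/2) = 480 × (36.7 − 5.7295) = 14865.8 kip·in = 14865.8/12 = 1238.82 kip·ft.

M_n ≈ 1240 kip·ft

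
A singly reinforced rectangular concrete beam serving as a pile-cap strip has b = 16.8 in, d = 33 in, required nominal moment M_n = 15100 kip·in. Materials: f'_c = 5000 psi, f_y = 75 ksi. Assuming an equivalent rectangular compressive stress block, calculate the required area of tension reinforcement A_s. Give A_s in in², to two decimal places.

A_s ≈ 6.85 in²

From M_n = 0.85 f'_c a b (d − a/2):
a = d − √(d² − 2M_n/(0.85 f'_c b)) = 33 − √(33² − 2 × 15100/(0.85 × 5 × 16.8)) = 7.192 in.
A_s = 0.85 f'_c a b / f_y = 0.85 × 5 × 7.192 × 16.8 / 75 = 6.847 in².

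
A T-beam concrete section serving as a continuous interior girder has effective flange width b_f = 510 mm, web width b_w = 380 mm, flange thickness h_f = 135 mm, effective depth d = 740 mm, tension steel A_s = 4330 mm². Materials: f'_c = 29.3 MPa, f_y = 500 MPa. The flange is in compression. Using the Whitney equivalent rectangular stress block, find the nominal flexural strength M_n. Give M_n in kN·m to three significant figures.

M_n ≈ 1410 kN·m

Tension: T = A_s f_y = 4330 × 500 = 2165000 N.
Try a within the flange: a = T/(0.85 f'_c b_f) = 2165000/(0.85 × 29.3 × 510) = 170.45 mm.
a = 170.45 > h_f = 135 mm: the block extends into the web. Split into flange-overhang and web parts.
C_f = 0.85 f'_c (b_f − b_w) h_f = 0.85 × 29.3 × (510 − 380) × 135 = 437083 N.
Remaining web compression depth: a_w = (T − C_f)/(0.85 f'_c b_w) = (2165000 − 437083)/(0.85 × 29.3 × 380) = 182.58 mm.
M_n = C_f(d − h_f/2) + (T − C_f)(d − a_w/2) = 437083 × (740 − 67.5) + 1727917 × (740 − 91.29) = 293.94 + 1120.92 = 1414.86 × 10⁶ N·mm.
M_n = 1414.86 kN·m.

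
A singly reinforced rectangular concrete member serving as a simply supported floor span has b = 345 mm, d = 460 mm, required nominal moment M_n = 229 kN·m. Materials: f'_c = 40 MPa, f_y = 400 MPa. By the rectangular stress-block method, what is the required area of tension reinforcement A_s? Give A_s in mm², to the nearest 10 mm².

With M_n = 0.85 f'_c a b (d − a/2), solve the quadratic for a:
a = d − √(d² − 2M_n/(0.85 f'_c b)) = 460 − √(460² − 2 × 229×10⁶/(0.85 × 40 × 345)) = 44.60 mm.
A_s = 0.85 f'_c a b / f_y = 0.85 × 40 × 44.60 × 345 / 400 = 1307.9 mm².

A_s ≈ 1310 mm²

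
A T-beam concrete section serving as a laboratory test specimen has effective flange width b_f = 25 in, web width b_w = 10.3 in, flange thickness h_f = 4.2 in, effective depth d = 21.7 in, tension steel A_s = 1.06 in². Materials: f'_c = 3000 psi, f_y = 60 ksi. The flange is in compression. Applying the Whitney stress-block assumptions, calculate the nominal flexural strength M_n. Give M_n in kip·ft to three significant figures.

M_n ≈ 112 kip·ft

Tension: T = A_s f_y = 1.06 × 60 = 63.6 kips.
Try a within the flange: a = T/(0.85 f'_c b_f) = 63.6/(0.85 × 3 × 25) = 0.998 in.
Since a = 0.998 ≤ h_f = 4.2 in, the stress block lies entirely in the flange; analyse as a rectangular beam of width b_f.
M_n = T(d − a/2) = 63.6 × (21.7 − 0.499) = 1348.4 kip·in.
M_n = 1348.4/12 = 112.37 kip·ft.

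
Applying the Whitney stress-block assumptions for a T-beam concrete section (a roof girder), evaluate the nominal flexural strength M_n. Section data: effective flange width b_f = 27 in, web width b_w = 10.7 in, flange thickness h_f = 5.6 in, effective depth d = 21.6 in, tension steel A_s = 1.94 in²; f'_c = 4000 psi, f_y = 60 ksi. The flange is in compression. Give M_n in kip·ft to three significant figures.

Tension: T = A_s f_y = 1.94 × 60 = 116.4 kips.
Try a within the flange: a = T/(0.85 f'_c b_f) = 116.4/(0.85 × 4 × 27) = 1.268 in.
Since a = 1.268 ≤ h_f = 5.6 in, the stress block lies entirely in the flange; analyse as a rectangular beam of width b_f.
M_n = T(d − a/2) = 116.4 × (21.6 − 0.634) = 2440.4 kip·in.
M_n = 2440.4/12 = 203.37 kip·ft.

M_n ≈ 203 kip·ft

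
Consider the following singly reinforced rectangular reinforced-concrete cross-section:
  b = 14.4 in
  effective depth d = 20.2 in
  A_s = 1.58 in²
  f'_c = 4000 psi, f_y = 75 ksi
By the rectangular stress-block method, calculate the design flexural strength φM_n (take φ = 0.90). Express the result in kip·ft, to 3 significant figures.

φM_n ≈ 169 kip·ft

T = A_s f_y = 1.58 × 75 = 118.5 kips.
a = T/(0.85 f'_c b) = 118.5/(0.85 × 4 × 14.4) = 2.420 in.
M_n = T(d − a/2) = 118.5 × (20.2 − 1.21) = 2250.3 kip·in = 2250.3/12 = 187.53 kip·ft.
φM_n = 0.90 × 187.53 = 168.78 kip·ft.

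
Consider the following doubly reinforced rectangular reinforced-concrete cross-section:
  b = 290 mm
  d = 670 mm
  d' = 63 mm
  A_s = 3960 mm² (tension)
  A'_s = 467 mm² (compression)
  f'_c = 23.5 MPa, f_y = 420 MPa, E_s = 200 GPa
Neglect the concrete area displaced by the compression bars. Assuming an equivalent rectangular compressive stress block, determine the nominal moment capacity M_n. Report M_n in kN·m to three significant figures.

Assume both tension and compression steel yield.
Net tension couple steel: A_s − A'_s = 3493 mm².
a = (A_s − A'_s) f_y / (0.85 f'_c b) = 1467060/(0.85 × 23.5 × 290) = 253.26 mm.
c = a/β₁ = 253.26/0.85 = 297.95 mm; ε'_s = 0.003(c − d')/c = 0.0024 ≥ f_y/E_s = 0.0021, so compression steel does yield.
M_n = (A_s − A'_s) f_y (d − a/2) + A'_s f_y (d − d') = [1467060 × (670 − 126.63) + 196140 × (670 − 63)] × 10⁻⁶ = 797.16 + 119.06 = 916.22 kN·m.

M_n ≈ 916 kN·m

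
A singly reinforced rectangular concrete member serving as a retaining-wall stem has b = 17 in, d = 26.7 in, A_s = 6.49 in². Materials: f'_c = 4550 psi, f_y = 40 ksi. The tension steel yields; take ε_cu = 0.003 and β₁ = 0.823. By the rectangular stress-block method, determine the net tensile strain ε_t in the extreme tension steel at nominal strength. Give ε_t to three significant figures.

a = A_s f_y/(0.85 f'_c b) = 3.948 in.
β₁ = 0.823, so c = a/β₁ = 3.948/0.823 = 4.797 in.
From the linear strain diagram with ε_cu = 0.003: ε_t = 0.003 (d − c)/c = 0.003 × (26.7 − 4.797)/4.797 = 0.0137.
Since ε_t ≥ 0.005, the section is tension-controlled.

ε_t ≈ 0.0137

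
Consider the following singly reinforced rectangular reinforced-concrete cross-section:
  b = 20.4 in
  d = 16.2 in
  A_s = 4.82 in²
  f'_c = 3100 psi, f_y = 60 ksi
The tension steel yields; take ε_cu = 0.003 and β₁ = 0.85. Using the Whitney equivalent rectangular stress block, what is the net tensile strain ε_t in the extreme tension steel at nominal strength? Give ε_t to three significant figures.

ε_t ≈ 0.00468

a = A_s f_y/(0.85 f'_c b) = 5.380 in.
β₁ = 0.85, so c = a/β₁ = 5.380/0.85 = 6.329 in.
From the linear strain diagram with ε_cu = 0.003: ε_t = 0.003 (d − c)/c = 0.003 × (16.2 − 6.329)/6.329 = 0.00468.
ε_t is between 0.004 and 0.005 — transition zone.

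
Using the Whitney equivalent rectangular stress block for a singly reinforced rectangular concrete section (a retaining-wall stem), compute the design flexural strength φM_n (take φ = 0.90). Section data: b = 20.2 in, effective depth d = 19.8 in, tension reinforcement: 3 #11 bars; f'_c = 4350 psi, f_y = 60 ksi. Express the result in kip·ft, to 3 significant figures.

φM_n ≈ 377 kip·ft

A_s = 3 × 1.56 = 4.68 in².
T = A_s f_y = 4.68 × 60 = 280.8 kips.
a = T/(0.85 f'_c b) = 280.8/(0.85 × 4.35 × 20.2) = 3.760 in.
M_n = T(d − a/2) = 280.8 × (19.8 − 1.88) = 5031.9 kip·in = 5031.9/12 = 419.33 kip·ft.
φM_n = 0.90 × 419.33 = 377.40 kip·ft.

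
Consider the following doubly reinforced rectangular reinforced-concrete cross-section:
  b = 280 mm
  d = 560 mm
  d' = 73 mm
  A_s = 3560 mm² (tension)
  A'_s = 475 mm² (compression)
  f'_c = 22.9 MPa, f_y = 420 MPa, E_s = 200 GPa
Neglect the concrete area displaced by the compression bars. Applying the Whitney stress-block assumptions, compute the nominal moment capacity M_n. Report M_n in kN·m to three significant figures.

Assume both tension and compression steel yield.
Net tension couple steel: A_s − A'_s = 3085 mm².
a = (A_s − A'_s) f_y / (0.85 f'_c b) = 1295700/(0.85 × 22.9 × 280) = 237.73 mm.
c = a/β₁ = 237.73/0.85 = 279.68 mm; ε'_s = 0.003(c − d')/c = 0.0022 ≥ f_y/E_s = 0.0021, so compression steel does yield.
M_n = (A_s − A'_s) f_y (d − a/2) + A'_s f_y (d − d') = [1295700 × (560 − 118.865) + 199500 × (560 − 73)] × 10⁻⁶ = 571.58 + 97.16 = 668.74 kN·m.

M_n ≈ 669 kN·m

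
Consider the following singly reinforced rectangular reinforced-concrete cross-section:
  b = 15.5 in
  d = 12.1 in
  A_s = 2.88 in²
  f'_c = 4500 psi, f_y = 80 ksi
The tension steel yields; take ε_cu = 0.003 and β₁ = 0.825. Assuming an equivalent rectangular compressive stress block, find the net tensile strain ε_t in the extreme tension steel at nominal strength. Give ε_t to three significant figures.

ε_t ≈ 0.00471

a = A_s f_y/(0.85 f'_c b) = 3.886 in.
β₁ = 0.825, so c = a/β₁ = 3.886/0.825 = 4.710 in.
From the linear strain diagram with ε_cu = 0.003: ε_t = 0.003 (d − c)/c = 0.003 × (12.1 − 4.710)/4.710 = 0.00471.
ε_t is between 0.004 and 0.005 — transition zone.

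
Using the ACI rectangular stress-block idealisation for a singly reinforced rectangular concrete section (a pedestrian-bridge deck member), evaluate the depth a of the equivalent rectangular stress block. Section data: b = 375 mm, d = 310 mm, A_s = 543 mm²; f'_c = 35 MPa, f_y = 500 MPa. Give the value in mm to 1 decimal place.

a ≈ 24.3 mm

T = A_s f_y = 543 × 500 = 271500 N = 271.5 kN.
Setting C = 0.85 f'_c a b equal to T: a = 271500/(0.85 × 35 × 375) = 24.3 mm.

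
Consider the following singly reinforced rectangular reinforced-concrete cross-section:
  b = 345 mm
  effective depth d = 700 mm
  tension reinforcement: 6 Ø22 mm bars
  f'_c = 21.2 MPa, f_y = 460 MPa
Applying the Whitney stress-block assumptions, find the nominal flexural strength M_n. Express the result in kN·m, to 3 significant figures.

A_s = 6 × 380 = 2280 mm².
T = A_s f_y = 2280 × 460 = 1048800 N = 1048.8 kN.
From C = T: a = T/(0.85 f'_c b) = 1048800/(0.85 × 21.2 × 345) = 168.70 mm.
M_n = T(d − a/2) = 1048.8 kN × (700 − 84.35) mm = 645.69 kN·m.

M_n ≈ 646 kN·m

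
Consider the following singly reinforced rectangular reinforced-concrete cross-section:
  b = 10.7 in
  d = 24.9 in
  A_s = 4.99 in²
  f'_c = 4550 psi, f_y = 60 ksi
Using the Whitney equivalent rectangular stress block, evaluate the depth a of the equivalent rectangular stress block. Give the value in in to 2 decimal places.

a ≈ 7.23 in

T = A_s f_y = 4.99 × 60 = 299.4 kips.
a = T/(0.85 f'_c b) = 299.4/(0.85 × 4.55 × 10.7) = 7.23 in.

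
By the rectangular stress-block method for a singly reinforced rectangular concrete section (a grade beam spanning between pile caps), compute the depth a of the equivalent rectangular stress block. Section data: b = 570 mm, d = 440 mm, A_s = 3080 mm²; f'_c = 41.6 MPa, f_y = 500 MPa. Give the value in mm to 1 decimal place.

a ≈ 76.4 mm

T = A_s f_y = 3080 × 500 = 1540000 N = 1540 kN.
Setting C = 0.85 f'_c a b equal to T: a = 1540000/(0.85 × 41.6 × 570) = 76.4 mm.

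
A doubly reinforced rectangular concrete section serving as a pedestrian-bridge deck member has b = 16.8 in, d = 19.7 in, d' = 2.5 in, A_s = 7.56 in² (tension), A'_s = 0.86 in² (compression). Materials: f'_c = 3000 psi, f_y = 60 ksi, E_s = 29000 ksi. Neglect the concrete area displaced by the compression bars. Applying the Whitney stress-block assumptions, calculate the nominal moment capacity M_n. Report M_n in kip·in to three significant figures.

M_n ≈ 6920 kip·in

Assume both steels yield.
a = (A_s − A'_s) f_y/(0.85 f'_c b) = (7.56 − 0.86) × 60/(0.85 × 3 × 16.8) = 9.384 in.
c = a/β₁ = 9.384/0.85 = 11.040 in; ε'_s = 0.003(c − d')/c = 0.0023 ≥ ε_y = 0.0021, so the compression steel yields.
M_n = (A_s − A'_s) f_y (d − a/2) + A'_s f_y (d − d') = 402 × (19.7 − 4.692) + 51.6 × (19.7 − 2.5) = 6033.2 + 887.5 = 6920.7 kip·in.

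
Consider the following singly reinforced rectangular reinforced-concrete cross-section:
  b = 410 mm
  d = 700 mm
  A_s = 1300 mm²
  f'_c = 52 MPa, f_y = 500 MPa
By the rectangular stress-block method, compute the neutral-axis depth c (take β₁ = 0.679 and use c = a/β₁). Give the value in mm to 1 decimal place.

c ≈ 52.8 mm

T = A_s f_y = 1300 × 500 = 650000 N = 650 kN.
Setting C = 0.85 f'_c a b equal to T: a = 650000/(0.85 × 52 × 410) = 35.868 mm.
With β₁ = 0.679, c = a/β₁ = 35.868/0.679 = 52.8 mm.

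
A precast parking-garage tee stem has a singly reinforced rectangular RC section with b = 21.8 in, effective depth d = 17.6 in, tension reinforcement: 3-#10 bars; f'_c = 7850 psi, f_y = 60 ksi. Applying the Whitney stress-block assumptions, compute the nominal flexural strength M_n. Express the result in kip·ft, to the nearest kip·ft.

M_n ≈ 320 kip·ft

A_s = 3 × 1.27 = 3.81 in².
T = A_s f_y = 3.81 × 60 = 228.6 kips.
a = T/(0.85 f'_c b) = 228.6/(0.85 × 7.85 × 21.8) = 1.572 in.
M_n = T(d − a/2) = 228.6 × (17.6 − 0.786) = 3843.7 kip·in = 3843.7/12 = 320.31 kip·ft.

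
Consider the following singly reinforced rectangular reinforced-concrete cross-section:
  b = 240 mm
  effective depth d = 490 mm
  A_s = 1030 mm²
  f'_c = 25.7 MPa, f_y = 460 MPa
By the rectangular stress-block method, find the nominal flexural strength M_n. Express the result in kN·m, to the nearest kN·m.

M_n ≈ 211 kN·m

T = A_s f_y = 1030 × 460 = 473800 N = 473.8 kN.
From C = T: a = T/(0.85 f'_c b) = 473800/(0.85 × 25.7 × 240) = 90.37 mm.
M_n = T(d − a/2) = 473.8 kN × (490 − 45.185) mm = 210.75 kN·m.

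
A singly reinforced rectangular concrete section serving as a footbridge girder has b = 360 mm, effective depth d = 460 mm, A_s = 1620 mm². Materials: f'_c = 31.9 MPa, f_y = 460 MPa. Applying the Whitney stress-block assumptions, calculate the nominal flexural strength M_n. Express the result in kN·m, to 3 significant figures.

M_n ≈ 314 kN·m

T = A_s f_y = 1620 × 460 = 745200 N = 745.2 kN.
From C = T: a = T/(0.85 f'_c b) = 745200/(0.85 × 31.9 × 360) = 76.34 mm.
M_n = T(d − a/2) = 745.2 kN × (460 − 38.17) mm = 314.35 kN·m.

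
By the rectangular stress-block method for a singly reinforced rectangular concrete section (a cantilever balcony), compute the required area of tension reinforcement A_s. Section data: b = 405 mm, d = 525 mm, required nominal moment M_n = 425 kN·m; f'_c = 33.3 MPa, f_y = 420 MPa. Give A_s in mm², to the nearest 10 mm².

With M_n = 0.85 f'_c a b (d − a/2), solve the quadratic for a:
a = d − √(d² − 2M_n/(0.85 f'_c b)) = 525 − √(525² − 2 × 425×10⁶/(0.85 × 33.3 × 405)) = 76.14 mm.
A_s = 0.85 f'_c a b / f_y = 0.85 × 33.3 × 76.14 × 405 / 420 = 2078.2 mm².

A_s ≈ 2080 mm²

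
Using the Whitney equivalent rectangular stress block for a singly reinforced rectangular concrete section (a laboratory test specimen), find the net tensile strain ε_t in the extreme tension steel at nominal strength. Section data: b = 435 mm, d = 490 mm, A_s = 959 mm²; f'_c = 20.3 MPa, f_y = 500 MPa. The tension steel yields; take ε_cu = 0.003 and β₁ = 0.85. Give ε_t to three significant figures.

a = A_s f_y/(0.85 f'_c b) = 63.88 mm.
β₁ = 0.85, so c = a/β₁ = 63.88/0.85 = 75.15 mm.
From the linear strain diagram with ε_cu = 0.003: ε_t = 0.003 (d − c)/c = 0.003 × (490 − 75.15)/75.15 = 0.0166.
Since ε_t ≥ 0.005, the section is tension-controlled.

ε_t ≈ 0.0166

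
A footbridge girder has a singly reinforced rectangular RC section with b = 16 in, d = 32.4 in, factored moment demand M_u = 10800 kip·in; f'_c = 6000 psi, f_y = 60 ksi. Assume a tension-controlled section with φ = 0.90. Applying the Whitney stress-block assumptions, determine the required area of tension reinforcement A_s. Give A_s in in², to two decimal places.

M_n = M_u/φ = 10800/0.90 = 12000 kip·in.
From M_n = 0.85 f'_c a b (d − a/2):
a = d − √(d² − 2M_n/(0.85 f'_c b)) = 32.4 − √(32.4² − 2 × 12000/(0.85 × 6 × 16)) = 4.911 in.
A_s = 0.85 f'_c a b / f_y = 0.85 × 6 × 4.911 × 16 / 60 = 6.679 in².

A_s ≈ 6.68 in²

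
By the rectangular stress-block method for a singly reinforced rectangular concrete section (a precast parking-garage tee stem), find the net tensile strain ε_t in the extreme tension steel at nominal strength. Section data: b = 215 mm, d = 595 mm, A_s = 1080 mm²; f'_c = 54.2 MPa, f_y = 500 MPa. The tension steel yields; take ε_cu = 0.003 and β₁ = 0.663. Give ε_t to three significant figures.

a = A_s f_y/(0.85 f'_c b) = 54.52 mm.
β₁ = 0.663, so c = a/β₁ = 54.52/0.663 = 82.23 mm.
From the linear strain diagram with ε_cu = 0.003: ε_t = 0.003 (d − c)/c = 0.003 × (595 − 82.23)/82.23 = 0.0187.
Since ε_t ≥ 0.005, the section is tension-controlled.

ε_t ≈ 0.0187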